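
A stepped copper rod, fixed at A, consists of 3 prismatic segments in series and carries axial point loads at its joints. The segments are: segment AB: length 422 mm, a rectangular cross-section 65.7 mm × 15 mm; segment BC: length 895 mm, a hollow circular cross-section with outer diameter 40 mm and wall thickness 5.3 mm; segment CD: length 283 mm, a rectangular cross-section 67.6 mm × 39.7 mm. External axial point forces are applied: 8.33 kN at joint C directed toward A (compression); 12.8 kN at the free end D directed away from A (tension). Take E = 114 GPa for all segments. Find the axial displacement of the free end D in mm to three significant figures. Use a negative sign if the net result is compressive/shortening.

0.0894 mm

Internal axial forces (sectioning from the free end, tension +): N_CD = 12.8 kN, N_BC = 4.47 kN, N_AB = 4.47 kN.
A_AB = 985.5 mm².
A_BC = 577.8 mm².
A_CD = 2684 mm².
δ_AB = 4470·422/(985.5·114000) = 0.01679 mm
δ_BC = 4470·895/(577.8·114000) = 0.06074 mm
δ_CD = 12800·283/(2684·114000) = 0.01184 mm
δ = Σδ_i = 0.08937 mm.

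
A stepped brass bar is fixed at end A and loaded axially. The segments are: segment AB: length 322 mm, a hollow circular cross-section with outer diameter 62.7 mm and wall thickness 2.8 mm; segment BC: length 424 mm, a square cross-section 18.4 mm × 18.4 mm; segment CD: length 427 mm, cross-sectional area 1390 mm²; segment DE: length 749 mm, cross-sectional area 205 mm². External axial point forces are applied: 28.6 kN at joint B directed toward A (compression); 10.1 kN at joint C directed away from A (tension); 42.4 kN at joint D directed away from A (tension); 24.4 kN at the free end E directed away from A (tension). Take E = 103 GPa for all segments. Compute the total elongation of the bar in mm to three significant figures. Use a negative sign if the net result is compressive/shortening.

Internal axial forces (sectioning from the free end, tension +): N_DE = 24.4 kN, N_CD = 66.8 kN, N_BC = 76.9 kN, N_AB = 48.3 kN.
A_AB = 526.9 mm².
A_BC = 338.6 mm².
δ_AB = 48300·322/(526.9·103000) = 0.2866 mm
δ_BC = 76900·424/(338.6·103000) = 0.935 mm
δ_CD = 66800·427/(1390·103000) = 0.1992 mm
δ_DE = 24400·749/(205·103000) = 0.8655 mm
δ = Σδ_i = 2.286 mm.

2.29 mm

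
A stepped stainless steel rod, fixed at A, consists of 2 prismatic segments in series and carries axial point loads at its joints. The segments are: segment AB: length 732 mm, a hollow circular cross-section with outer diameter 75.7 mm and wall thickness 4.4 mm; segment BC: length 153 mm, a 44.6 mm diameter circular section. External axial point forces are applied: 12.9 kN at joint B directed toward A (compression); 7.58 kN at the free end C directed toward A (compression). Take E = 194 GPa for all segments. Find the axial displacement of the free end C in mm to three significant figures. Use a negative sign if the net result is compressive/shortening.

Internal axial forces (sectioning from the free end, tension +): N_BC = -7.58 kN, N_AB = -20.48 kN.
A_AB = 985.6 mm².
A_BC = 1562 mm².
δ_AB = -20480·732/(985.6·194000) = -0.07841 mm
δ_BC = -7580·153/(1562·194000) = -0.003826 mm
δ = Σδ_i = -0.08223 mm.

-0.0822 mm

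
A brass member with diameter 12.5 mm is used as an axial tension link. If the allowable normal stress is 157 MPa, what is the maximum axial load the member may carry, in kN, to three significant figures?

19.3 kN

A = 122.7 mm².
P_max = σ_allow · A = 157 · 122.7 = 19270 N = 19.27 kN.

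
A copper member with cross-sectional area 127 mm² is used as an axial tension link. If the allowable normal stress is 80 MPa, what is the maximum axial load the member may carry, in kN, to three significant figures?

10.2 kN

P_max = σ_allow · A = 80 · 127 = 10160 N = 10.16 kN.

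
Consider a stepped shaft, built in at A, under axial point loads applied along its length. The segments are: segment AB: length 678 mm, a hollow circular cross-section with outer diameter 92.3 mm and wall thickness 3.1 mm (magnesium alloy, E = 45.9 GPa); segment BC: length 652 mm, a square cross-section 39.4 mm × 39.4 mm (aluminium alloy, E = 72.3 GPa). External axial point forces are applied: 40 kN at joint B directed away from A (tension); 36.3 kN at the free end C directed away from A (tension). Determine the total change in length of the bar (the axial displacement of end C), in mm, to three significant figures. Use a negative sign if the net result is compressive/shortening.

Internal axial forces (sectioning from the free end, tension +): N_BC = 36.3 kN, N_AB = 76.3 kN.
A_AB = 868.7 mm².
A_BC = 1552 mm².
δ_AB = 76300·678/(868.7·45900) = 1.297 mm
δ_BC = 36300·652/(1552·72300) = 0.2109 mm
δ = Σδ_i = 1.508 mm.

1.51 mm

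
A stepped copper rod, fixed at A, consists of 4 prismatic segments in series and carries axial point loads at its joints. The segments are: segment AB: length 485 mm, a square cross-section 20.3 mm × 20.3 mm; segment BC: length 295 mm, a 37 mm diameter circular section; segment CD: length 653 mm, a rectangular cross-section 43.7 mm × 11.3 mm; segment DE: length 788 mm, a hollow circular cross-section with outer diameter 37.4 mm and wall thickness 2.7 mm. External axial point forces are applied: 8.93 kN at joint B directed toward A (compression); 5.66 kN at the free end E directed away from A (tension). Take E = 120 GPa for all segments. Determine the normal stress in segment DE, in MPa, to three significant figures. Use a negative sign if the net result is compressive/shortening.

19.2 MPa

Internal axial forces (sectioning from the free end, tension +): N_DE = 5.66 kN, N_CD = 5.66 kN, N_BC = 5.66 kN, N_AB = -3.27 kN.
A_DE = 294.3 mm².
σ_DE = N_DE/A_DE = 5660/294.3 = 19.23 MPa.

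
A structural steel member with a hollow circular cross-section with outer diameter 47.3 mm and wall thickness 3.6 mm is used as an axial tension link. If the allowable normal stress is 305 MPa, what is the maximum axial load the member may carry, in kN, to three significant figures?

A = 494.2 mm².
P_max = σ_allow · A = 305 · 494.2 = 150700 N = 150.7 kN.

151 kN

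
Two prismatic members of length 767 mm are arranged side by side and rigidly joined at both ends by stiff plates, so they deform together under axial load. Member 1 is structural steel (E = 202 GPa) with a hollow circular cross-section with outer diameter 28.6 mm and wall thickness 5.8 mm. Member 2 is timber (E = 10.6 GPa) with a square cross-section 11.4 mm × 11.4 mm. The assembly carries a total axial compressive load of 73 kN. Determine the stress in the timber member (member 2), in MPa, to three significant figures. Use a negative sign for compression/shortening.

-9.07 MPa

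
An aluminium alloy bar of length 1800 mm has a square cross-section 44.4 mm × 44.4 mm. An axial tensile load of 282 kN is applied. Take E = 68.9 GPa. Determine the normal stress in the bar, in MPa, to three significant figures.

143 MPa

A = 1971 mm².
σ = N/A = 282000/1971 = 143 MPa.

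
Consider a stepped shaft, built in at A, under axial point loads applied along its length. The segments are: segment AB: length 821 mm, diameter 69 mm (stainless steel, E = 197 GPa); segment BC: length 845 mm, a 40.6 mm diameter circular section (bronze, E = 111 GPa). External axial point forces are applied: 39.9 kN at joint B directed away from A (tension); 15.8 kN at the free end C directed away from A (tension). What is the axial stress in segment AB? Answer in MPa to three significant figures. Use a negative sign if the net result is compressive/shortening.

Internal axial forces (sectioning from the free end, tension +): N_BC = 15.8 kN, N_AB = 55.7 kN.
A_AB = 3739 mm².
σ_AB = N_AB/A_AB = 55700/3739 = 14.9 MPa.

14.9 MPa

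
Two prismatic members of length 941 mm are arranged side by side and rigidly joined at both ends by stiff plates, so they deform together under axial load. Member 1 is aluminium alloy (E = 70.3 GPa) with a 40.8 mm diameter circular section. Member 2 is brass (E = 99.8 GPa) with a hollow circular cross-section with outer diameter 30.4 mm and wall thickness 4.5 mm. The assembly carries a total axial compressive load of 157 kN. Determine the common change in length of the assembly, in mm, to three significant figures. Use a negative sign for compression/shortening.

-1.15 mm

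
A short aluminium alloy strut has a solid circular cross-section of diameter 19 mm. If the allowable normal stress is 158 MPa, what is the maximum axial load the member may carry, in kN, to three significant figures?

44.8 kN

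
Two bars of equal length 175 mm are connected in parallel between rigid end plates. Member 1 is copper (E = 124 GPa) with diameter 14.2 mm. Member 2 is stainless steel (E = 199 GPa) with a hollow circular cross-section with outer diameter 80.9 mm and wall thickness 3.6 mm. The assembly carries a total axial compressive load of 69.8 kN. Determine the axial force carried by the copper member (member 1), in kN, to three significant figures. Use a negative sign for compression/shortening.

-7.08 kN

A_1 = 158.4 mm².
A_2 = 874.2 mm².
Equal strain + equilibrium ⇒ each member carries load in proportion to AE: A₁E₁ = 19640000 N, A₂E₂ = 174000000 N, ΣAE = 193600000 N.
F₁ = P·A₁E₁/ΣAE = -69800·19640000/193600000 = -7080 N.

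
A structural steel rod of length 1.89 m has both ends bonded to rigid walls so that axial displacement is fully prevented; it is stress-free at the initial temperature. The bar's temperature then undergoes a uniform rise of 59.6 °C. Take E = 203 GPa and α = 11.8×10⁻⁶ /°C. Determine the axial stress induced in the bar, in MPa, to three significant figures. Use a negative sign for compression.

Free thermal expansion αLΔT = 11.8e-6 · 1890 · 59.6 = 1.329 mm.
The walls impose strain ε = −(1.329)/1890 = -7.0328e-04; σ = Eε = 203000 · -7.0328e-04 = -142.8 MPa.

-143 MPa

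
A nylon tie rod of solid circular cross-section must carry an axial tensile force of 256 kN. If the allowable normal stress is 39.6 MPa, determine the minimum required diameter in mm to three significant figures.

90.7 mm

Required area A ≥ P/σ_allow = 256000/39.6 = 6465 mm².
For a solid circular section, d ≥ √(4A/π) = 90.73 mm.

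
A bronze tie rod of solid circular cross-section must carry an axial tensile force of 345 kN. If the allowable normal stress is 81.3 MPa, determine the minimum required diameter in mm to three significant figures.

73.5 mm

Required area A ≥ P/σ_allow = 345000/81.3 = 4244 mm².
For a solid circular section, d ≥ √(4A/π) = 73.51 mm.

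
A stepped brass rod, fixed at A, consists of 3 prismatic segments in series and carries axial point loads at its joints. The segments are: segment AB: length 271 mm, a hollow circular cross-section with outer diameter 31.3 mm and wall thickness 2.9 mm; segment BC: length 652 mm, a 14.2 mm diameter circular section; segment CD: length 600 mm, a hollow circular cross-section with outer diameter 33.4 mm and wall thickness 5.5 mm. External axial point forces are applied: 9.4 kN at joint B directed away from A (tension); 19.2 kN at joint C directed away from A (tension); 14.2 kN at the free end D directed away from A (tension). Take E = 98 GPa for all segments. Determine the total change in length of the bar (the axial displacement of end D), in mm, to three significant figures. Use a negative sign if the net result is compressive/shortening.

Internal axial forces (sectioning from the free end, tension +): N_CD = 14.2 kN, N_BC = 33.4 kN, N_AB = 42.8 kN.
A_AB = 258.7 mm².
A_BC = 158.4 mm².
A_CD = 482.1 mm².
δ_AB = 42800·271/(258.7·98000) = 0.4574 mm
δ_BC = 33400·652/(158.4·98000) = 1.403 mm
δ_CD = 14200·600/(482.1·98000) = 0.1803 mm
δ = Σδ_i = 2.041 mm.

2.04 mm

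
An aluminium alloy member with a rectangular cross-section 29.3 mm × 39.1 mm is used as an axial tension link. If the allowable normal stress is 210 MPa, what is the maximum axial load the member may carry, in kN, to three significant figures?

241 kN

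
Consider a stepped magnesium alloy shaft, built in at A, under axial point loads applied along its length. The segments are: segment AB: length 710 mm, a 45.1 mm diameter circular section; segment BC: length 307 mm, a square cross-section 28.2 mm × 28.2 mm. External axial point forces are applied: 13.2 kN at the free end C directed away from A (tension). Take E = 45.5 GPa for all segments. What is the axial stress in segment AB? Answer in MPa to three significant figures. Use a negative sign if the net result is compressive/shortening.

8.26 MPa

Internal axial forces (sectioning from the free end, tension +): N_BC = 13.2 kN, N_AB = 13.2 kN.
A_AB = 1598 mm².
σ_AB = N_AB/A_AB = 13200/1598 = 8.263 MPa.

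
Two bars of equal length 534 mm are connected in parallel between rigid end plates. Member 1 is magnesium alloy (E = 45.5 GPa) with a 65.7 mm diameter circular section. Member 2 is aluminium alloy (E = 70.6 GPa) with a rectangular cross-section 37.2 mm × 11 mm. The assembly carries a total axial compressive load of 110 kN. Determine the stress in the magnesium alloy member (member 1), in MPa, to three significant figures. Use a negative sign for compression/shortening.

A_1 = 3390 mm².
A_2 = 409.2 mm².
Equal strain + equilibrium ⇒ each member carries load in proportion to AE: A₁E₁ = 154300000 N, A₂E₂ = 28890000 N, ΣAE = 183100000 N.
σ₁ = P·E₁/ΣAE = -110000·45500/183100000 = -27.33 MPa.

-27.3 MPa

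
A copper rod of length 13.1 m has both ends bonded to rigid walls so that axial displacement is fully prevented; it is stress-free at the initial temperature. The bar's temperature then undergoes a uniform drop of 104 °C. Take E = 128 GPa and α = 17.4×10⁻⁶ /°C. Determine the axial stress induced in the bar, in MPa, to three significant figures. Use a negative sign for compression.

Free thermal expansion αLΔT = 17.4e-6 · 13100 · -104 = -23.71 mm.
The walls impose strain ε = −(-23.71)/13100 = 1.8096e-03; σ = Eε = 128000 · 1.8096e-03 = 231.6 MPa.

232 MPa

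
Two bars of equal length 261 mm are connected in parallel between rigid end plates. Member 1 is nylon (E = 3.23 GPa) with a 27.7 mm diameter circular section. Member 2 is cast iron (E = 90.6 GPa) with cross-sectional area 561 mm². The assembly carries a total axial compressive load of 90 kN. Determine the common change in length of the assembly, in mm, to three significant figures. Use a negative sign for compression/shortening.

A_1 = 602.6 mm².
Equal strain + equilibrium ⇒ each member carries load in proportion to AE: A₁E₁ = 1946000 N, A₂E₂ = 50830000 N, ΣAE = 52770000 N.
δ = PL/ΣAE = -90000·261/52770000 = -0.4451 mm.

-0.445 mm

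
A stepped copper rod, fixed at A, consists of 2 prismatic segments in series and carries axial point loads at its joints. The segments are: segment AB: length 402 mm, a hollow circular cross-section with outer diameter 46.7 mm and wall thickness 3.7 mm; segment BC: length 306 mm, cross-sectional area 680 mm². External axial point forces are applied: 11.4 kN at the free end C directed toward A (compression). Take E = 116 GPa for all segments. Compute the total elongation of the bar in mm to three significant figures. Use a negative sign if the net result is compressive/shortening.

-0.123 mm

Internal axial forces (sectioning from the free end, tension +): N_BC = -11.4 kN, N_AB = -11.4 kN.
A_AB = 499.8 mm².
δ_AB = -11400·402/(499.8·116000) = -0.07904 mm
δ_BC = -11400·306/(680·116000) = -0.04422 mm
δ = Σδ_i = -0.1233 mm.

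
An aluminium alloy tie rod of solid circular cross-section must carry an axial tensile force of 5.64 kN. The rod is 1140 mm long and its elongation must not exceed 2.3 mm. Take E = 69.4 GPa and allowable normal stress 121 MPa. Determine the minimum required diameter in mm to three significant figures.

7.70 mm

Required area A ≥ P/σ_allow = 5640/121 = 46.61 mm².
For a solid circular section, d ≥ √(4A/π) = 7.704 mm.
Elongation limit: A ≥ PL/(Eδ_allow) = 5640·1140/(69400·2.3) = 40.28 mm² ⇒ d ≥ 7.161 mm.
The stress limit governs.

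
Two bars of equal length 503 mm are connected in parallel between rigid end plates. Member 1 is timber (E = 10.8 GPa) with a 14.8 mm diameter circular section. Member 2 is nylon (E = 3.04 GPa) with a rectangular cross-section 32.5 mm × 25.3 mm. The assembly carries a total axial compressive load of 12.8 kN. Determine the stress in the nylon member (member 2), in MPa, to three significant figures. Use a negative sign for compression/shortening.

A_1 = 172 mm².
A_2 = 822.2 mm².
Equal strain + equilibrium ⇒ each member carries load in proportion to AE: A₁E₁ = 1858000 N, A₂E₂ = 2500000 N, ΣAE = 4358000 N.
σ₂ = P·E₂/ΣAE = -12800·3040/4358000 = -8.93 MPa.

-8.93 MPa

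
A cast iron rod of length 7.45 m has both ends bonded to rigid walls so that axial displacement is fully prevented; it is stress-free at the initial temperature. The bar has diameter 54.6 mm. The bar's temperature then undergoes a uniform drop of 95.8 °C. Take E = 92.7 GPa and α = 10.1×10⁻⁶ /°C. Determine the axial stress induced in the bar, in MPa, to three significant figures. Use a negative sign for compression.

89.7 MPa

Free thermal expansion αLΔT = 10.1e-6 · 7450 · -95.8 = -7.208 mm.
The walls impose strain ε = −(-7.208)/7450 = 9.6758e-04; σ = Eε = 92700 · 9.6758e-04 = 89.69 MPa.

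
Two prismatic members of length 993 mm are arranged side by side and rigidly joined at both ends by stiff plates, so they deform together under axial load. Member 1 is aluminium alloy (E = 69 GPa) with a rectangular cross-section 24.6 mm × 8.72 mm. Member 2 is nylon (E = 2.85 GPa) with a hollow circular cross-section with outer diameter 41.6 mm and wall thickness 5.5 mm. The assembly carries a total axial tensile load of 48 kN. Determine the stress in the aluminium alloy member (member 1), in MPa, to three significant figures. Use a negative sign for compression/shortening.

A_1 = 214.5 mm².
A_2 = 623.8 mm².
Equal strain + equilibrium ⇒ each member carries load in proportion to AE: A₁E₁ = 14800000 N, A₂E₂ = 1778000 N, ΣAE = 16580000 N.
σ₁ = P·E₁/ΣAE = 48000·69000/16580000 = 199.8 MPa.

200 MPa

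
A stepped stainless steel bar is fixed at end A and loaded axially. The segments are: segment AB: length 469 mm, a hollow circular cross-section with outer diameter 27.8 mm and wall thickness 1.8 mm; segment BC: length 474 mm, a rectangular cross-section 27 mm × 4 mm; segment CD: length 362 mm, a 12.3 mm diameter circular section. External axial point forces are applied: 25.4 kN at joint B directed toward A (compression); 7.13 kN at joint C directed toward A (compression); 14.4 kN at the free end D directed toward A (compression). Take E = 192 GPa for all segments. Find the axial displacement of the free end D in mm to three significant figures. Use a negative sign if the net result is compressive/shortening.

-1.50 mm

Internal axial forces (sectioning from the free end, tension +): N_CD = -14.4 kN, N_BC = -21.53 kN, N_AB = -46.93 kN.
A_AB = 147 mm².
A_BC = 108 mm².
A_CD = 118.8 mm².
δ_AB = -46930·469/(147·192000) = -0.7797 mm
δ_BC = -21530·474/(108·192000) = -0.4921 mm
δ_CD = -14400·362/(118.8·192000) = -0.2285 mm
δ = Σδ_i = -1.5 mm.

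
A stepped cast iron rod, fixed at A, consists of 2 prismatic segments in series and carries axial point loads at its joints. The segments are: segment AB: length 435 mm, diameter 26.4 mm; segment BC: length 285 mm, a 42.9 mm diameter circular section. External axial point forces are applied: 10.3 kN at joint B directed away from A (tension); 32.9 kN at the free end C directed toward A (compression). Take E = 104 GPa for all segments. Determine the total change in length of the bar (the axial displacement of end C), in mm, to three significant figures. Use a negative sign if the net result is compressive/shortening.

-0.235 mm

Internal axial forces (sectioning from the free end, tension +): N_BC = -32.9 kN, N_AB = -22.6 kN.
A_AB = 547.4 mm².
A_BC = 1445 mm².
δ_AB = -22600·435/(547.4·104000) = -0.1727 mm
δ_BC = -32900·285/(1445·104000) = -0.06237 mm
δ = Σδ_i = -0.2351 mm.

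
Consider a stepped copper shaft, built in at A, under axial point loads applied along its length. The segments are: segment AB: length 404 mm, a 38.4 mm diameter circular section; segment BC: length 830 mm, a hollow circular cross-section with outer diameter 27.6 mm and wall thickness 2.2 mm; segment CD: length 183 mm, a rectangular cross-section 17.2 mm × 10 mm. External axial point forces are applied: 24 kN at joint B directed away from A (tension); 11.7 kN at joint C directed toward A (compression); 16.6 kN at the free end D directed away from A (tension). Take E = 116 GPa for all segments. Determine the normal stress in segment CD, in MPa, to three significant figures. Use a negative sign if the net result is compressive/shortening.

Internal axial forces (sectioning from the free end, tension +): N_CD = 16.6 kN, N_BC = 4.9 kN, N_AB = 28.9 kN.
A_CD = 172 mm².
σ_CD = N_CD/A_CD = 16600/172 = 96.51 MPa.

96.5 MPa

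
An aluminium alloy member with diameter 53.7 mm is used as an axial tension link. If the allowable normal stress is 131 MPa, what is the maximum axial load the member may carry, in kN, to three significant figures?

297 kN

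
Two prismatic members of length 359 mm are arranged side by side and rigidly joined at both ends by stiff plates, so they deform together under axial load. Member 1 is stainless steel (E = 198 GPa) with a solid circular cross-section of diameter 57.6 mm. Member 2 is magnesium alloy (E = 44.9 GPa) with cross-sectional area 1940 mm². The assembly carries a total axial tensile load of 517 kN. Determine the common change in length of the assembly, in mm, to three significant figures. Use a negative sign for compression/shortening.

A_1 = 2606 mm².
Equal strain + equilibrium ⇒ each member carries load in proportion to AE: A₁E₁ = 515900000 N, A₂E₂ = 87110000 N, ΣAE = 603000000 N.
δ = PL/ΣAE = 517000·359/603000000 = 0.3078 mm.

0.308 mm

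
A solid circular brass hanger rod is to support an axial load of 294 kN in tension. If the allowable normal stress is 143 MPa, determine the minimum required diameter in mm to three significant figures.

51.2 mm

Required area A ≥ P/σ_allow = 294000/143 = 2056 mm².
For a solid circular section, d ≥ √(4A/π) = 51.16 mm.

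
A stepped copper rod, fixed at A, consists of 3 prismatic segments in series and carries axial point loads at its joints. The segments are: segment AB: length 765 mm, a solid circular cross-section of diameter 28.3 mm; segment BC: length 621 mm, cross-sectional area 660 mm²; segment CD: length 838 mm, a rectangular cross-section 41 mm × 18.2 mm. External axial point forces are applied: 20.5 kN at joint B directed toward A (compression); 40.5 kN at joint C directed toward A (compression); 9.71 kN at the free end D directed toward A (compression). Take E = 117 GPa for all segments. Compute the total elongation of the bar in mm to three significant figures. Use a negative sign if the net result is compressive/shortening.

-1.23 mm

Internal axial forces (sectioning from the free end, tension +): N_CD = -9.71 kN, N_BC = -50.21 kN, N_AB = -70.71 kN.
A_AB = 629 mm².
A_CD = 746.2 mm².
δ_AB = -70710·765/(629·117000) = -0.735 mm
δ_BC = -50210·621/(660·117000) = -0.4038 mm
δ_CD = -9710·838/(746.2·117000) = -0.0932 mm
δ = Σδ_i = -1.232 mm.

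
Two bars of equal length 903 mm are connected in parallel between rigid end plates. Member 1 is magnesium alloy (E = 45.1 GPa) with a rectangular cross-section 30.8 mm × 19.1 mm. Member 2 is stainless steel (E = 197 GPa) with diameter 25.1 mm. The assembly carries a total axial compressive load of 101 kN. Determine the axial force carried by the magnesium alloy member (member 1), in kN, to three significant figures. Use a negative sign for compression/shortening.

-21.6 kN

A_1 = 588.3 mm².
A_2 = 494.8 mm².
Equal strain + equilibrium ⇒ each member carries load in proportion to AE: A₁E₁ = 26530000 N, A₂E₂ = 97480000 N, ΣAE = 124000000 N.
F₁ = P·A₁E₁/ΣAE = -101000·26530000/124000000 = -21610 N.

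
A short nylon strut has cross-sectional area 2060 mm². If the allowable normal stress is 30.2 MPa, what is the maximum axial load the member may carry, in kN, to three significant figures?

62.2 kN

P_max = σ_allow · A = 30.2 · 2060 = 62210 N = 62.21 kN.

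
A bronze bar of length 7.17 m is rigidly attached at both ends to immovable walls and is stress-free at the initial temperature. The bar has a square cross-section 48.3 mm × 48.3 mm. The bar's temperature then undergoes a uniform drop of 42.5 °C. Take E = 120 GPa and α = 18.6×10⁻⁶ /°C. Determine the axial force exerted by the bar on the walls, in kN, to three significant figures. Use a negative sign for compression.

Free thermal expansion αLΔT = 18.6e-6 · 7170 · -42.5 = -5.668 mm.
The walls impose strain ε = −(-5.668)/7170 = 7.9050e-04; σ = Eε = 120000 · 7.9050e-04 = 94.86 MPa.
Wall reaction R = σ·A = 94.86·2333 = 221300 N = 221.3 kN.

221 kN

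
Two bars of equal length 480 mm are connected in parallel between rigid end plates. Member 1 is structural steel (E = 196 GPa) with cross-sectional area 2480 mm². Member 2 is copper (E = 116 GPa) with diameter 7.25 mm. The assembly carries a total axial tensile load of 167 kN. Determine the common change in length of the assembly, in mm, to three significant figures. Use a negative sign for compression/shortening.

A_2 = 41.28 mm².
Equal strain + equilibrium ⇒ each member carries load in proportion to AE: A₁E₁ = 486100000 N, A₂E₂ = 4789000 N, ΣAE = 490900000 N.
δ = PL/ΣAE = 167000·480/490900000 = 0.1633 mm.

0.163 mm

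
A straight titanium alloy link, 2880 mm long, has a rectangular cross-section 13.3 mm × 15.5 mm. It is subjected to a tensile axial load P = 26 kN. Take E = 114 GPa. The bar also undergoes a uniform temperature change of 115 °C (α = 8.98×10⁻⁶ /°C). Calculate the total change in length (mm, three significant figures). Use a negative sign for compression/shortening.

A = 206.2 mm².
δ_mech = NL/(AE) = 26000·2880/(206.2·114000) = 3.186 mm.
δ_thermal = αLΔT = 8.98e-6·2880·115 = 2.974 mm.
δ = δ_mech + δ_thermal = 6.16 mm.

6.16 mm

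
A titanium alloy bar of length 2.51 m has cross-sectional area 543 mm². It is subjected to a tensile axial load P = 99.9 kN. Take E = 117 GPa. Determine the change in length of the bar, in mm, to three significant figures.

δ_mech = NL/(AE) = 99900·2510/(543·117000) = 3.947 mm.

3.95 mm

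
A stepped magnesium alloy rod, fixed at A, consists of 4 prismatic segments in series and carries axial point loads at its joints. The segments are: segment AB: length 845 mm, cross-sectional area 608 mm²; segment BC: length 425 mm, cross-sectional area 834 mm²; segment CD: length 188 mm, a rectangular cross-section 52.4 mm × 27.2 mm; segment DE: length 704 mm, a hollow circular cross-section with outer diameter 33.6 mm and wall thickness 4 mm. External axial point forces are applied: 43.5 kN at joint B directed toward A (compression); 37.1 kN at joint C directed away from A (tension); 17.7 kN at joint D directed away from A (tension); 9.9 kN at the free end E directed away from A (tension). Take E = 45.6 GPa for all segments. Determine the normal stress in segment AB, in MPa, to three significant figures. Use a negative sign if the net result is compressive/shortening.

34.9 MPa

Internal axial forces (sectioning from the free end, tension +): N_DE = 9.9 kN, N_CD = 27.6 kN, N_BC = 64.7 kN, N_AB = 21.2 kN.
σ_AB = N_AB/A_AB = 21200/608 = 34.87 MPa.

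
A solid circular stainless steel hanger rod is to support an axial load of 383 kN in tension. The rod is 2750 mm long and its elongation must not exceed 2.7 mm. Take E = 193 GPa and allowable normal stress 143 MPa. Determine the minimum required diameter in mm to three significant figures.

58.4 mm

Required area A ≥ P/σ_allow = 383000/143 = 2678 mm².
For a solid circular section, d ≥ √(4A/π) = 58.4 mm.
Elongation limit: A ≥ PL/(Eδ_allow) = 383000·2750/(193000·2.7) = 2021 mm² ⇒ d ≥ 50.73 mm.
The stress limit governs.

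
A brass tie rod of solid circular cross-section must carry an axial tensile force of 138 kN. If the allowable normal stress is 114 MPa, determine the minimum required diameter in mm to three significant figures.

39.3 mm

Required area A ≥ P/σ_allow = 138000/114 = 1211 mm².
For a solid circular section, d ≥ √(4A/π) = 39.26 mm.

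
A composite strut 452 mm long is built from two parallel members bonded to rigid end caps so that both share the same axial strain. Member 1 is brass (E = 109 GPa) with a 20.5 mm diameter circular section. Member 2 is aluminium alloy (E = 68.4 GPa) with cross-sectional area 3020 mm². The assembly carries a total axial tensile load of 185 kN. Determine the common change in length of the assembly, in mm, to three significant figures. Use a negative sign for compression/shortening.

0.345 mm

A_1 = 330.1 mm².
Equal strain + equilibrium ⇒ each member carries load in proportion to AE: A₁E₁ = 35980000 N, A₂E₂ = 206600000 N, ΣAE = 242500000 N.
δ = PL/ΣAE = 185000·452/242500000 = 0.3448 mm.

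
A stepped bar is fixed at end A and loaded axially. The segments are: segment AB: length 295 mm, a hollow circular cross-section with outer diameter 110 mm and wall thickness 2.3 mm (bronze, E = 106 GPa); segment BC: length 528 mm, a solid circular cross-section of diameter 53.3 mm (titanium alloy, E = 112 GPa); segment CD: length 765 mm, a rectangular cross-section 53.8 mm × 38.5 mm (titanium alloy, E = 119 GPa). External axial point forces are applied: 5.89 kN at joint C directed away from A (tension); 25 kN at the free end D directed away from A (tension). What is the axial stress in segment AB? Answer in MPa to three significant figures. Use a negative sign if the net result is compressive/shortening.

39.7 MPa

Internal axial forces (sectioning from the free end, tension +): N_CD = 25 kN, N_BC = 30.89 kN, N_AB = 30.89 kN.
A_AB = 778.2 mm².
σ_AB = N_AB/A_AB = 30890/778.2 = 39.69 MPa.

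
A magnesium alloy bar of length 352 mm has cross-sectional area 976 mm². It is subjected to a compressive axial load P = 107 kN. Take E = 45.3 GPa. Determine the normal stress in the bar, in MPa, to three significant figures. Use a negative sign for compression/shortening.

-110 MPa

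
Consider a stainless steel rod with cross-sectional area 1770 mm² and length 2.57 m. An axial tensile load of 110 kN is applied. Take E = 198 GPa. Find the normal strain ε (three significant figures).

σ = N/A = 62.15 MPa; ε = σ/E = 62.15/198000 = 3.139e-04.

3.14e-04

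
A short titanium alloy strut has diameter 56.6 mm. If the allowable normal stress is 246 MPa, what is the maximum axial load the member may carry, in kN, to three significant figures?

A = 2516 mm².
P_max = σ_allow · A = 246 · 2516 = 619000 N = 619 kN.

619 kN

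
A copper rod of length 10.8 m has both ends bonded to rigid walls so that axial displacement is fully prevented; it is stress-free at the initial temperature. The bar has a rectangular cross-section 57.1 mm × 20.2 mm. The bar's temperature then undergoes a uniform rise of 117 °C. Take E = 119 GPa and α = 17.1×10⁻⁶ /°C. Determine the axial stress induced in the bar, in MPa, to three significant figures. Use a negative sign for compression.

Free thermal expansion αLΔT = 17.1e-6 · 10800 · 117 = 21.61 mm.
The walls impose strain ε = −(21.61)/10800 = -2.0007e-03; σ = Eε = 119000 · -2.0007e-03 = -238.1 MPa.

-238 MPa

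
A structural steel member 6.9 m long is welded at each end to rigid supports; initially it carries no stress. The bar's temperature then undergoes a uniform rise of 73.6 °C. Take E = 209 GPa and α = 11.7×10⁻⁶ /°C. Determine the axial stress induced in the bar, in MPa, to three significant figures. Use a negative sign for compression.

-180 MPa

Free thermal expansion αLΔT = 11.7e-6 · 6900 · 73.6 = 5.942 mm.
The walls impose strain ε = −(5.942)/6900 = -8.6112e-04; σ = Eε = 209000 · -8.6112e-04 = -180 MPa.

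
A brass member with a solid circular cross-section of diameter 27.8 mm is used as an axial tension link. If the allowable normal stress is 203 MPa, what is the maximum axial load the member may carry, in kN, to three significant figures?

A = 607 mm².
P_max = σ_allow · A = 203 · 607 = 123200 N = 123.2 kN.

123 kN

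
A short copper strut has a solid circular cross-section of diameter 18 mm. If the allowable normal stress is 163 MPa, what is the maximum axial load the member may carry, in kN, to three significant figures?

41.5 kN

A = 254.5 mm².
P_max = σ_allow · A = 163 · 254.5 = 41480 N = 41.48 kN.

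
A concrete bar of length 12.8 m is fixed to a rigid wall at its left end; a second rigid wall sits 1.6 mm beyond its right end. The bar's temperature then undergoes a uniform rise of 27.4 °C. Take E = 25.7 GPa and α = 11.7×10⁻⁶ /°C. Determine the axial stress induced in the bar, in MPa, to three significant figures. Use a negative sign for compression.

-5.03 MPa

Free thermal expansion αLΔT = 11.7e-6 · 12800 · 27.4 = 4.103 mm.
The walls engage after the gap closes; constrained expansion = 4.103 − 1.6 = 2.503 mm.
The walls impose strain ε = −(2.503)/12800 = -1.9558e-04; σ = Eε = 25700 · -1.9558e-04 = -5.026 MPa.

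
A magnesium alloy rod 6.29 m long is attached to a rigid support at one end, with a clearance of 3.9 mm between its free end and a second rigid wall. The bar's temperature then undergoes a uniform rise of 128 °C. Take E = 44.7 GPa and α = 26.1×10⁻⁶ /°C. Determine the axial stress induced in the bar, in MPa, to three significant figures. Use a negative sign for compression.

-122 MPa

Free thermal expansion αLΔT = 26.1e-6 · 6290 · 128 = 21.01 mm.
The walls engage after the gap closes; constrained expansion = 21.01 − 3.9 = 17.11 mm.
The walls impose strain ε = −(17.11)/6290 = -2.7208e-03; σ = Eε = 44700 · -2.7208e-03 = -121.6 MPa.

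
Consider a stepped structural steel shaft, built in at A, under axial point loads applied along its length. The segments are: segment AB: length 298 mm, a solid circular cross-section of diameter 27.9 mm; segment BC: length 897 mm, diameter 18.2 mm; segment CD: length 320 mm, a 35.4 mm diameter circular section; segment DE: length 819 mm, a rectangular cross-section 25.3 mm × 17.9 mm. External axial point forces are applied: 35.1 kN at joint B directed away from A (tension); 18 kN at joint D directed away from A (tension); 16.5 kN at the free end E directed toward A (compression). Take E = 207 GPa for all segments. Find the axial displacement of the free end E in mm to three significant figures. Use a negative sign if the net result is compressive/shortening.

-0.0306 mm

Internal axial forces (sectioning from the free end, tension +): N_DE = -16.5 kN, N_CD = 1.5 kN, N_BC = 1.5 kN, N_AB = 36.6 kN.
A_AB = 611.4 mm².
A_BC = 260.2 mm².
A_CD = 984.2 mm².
A_DE = 452.9 mm².
δ_AB = 36600·298/(611.4·207000) = 0.08618 mm
δ_BC = 1500·897/(260.2·207000) = 0.02499 mm
δ_CD = 1500·320/(984.2·207000) = 0.002356 mm
δ_DE = -16500·819/(452.9·207000) = -0.1442 mm
δ = Σδ_i = -0.03063 mm.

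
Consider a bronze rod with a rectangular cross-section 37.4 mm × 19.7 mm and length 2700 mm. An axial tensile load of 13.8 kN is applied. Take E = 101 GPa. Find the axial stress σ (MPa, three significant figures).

18.7 MPa

A = 736.8 mm².
σ = N/A = 13800/736.8 = 18.73 MPa.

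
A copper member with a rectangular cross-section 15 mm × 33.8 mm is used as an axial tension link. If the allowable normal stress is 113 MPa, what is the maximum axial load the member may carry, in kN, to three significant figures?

A = 507 mm².
P_max = σ_allow · A = 113 · 507 = 57290 N = 57.29 kN.

57.3 kN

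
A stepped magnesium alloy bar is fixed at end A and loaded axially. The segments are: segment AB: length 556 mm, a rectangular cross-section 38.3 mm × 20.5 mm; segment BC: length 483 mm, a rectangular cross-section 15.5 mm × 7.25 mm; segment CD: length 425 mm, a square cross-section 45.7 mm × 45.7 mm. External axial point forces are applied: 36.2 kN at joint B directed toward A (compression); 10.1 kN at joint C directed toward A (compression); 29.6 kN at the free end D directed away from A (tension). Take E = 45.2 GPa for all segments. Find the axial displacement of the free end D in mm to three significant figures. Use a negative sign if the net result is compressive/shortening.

1.73 mm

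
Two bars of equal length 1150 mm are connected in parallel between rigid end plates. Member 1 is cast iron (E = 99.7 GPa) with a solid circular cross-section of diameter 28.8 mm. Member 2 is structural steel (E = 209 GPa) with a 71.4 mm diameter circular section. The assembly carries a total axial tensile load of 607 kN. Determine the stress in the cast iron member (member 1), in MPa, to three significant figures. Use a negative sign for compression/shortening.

67.1 MPa

A_1 = 651.4 mm².
A_2 = 4004 mm².
Equal strain + equilibrium ⇒ each member carries load in proportion to AE: A₁E₁ = 64950000 N, A₂E₂ = 836800000 N, ΣAE = 901800000 N.
σ₁ = P·E₁/ΣAE = 607000·99700/901800000 = 67.11 MPa.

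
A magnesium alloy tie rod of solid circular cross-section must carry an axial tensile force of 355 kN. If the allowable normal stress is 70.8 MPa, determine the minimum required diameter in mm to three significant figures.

Required area A ≥ P/σ_allow = 355000/70.8 = 5014 mm².
For a solid circular section, d ≥ √(4A/π) = 79.9 mm.

79.9 mm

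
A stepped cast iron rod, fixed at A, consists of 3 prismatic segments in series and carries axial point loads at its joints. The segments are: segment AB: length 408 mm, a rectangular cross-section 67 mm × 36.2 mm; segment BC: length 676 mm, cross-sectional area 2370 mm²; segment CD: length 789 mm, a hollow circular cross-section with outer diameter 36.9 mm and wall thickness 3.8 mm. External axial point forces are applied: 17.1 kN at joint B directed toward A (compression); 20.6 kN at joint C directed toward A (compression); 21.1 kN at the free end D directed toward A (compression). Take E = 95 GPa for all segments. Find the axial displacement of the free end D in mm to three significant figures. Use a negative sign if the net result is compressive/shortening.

-0.673 mm

Internal axial forces (sectioning from the free end, tension +): N_CD = -21.1 kN, N_BC = -41.7 kN, N_AB = -58.8 kN.
A_AB = 2425 mm².
A_CD = 395.1 mm².
δ_AB = -58800·408/(2425·95000) = -0.1041 mm
δ_BC = -41700·676/(2370·95000) = -0.1252 mm
δ_CD = -21100·789/(395.1·95000) = -0.4435 mm
δ = Σδ_i = -0.6728 mm.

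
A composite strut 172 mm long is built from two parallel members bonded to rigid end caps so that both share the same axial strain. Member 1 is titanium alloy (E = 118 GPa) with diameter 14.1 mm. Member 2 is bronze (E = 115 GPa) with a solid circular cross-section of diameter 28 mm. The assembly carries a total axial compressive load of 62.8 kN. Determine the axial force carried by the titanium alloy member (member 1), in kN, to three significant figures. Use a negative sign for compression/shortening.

A_1 = 156.1 mm².
A_2 = 615.8 mm².
Equal strain + equilibrium ⇒ each member carries load in proportion to AE: A₁E₁ = 18430000 N, A₂E₂ = 70810000 N, ΣAE = 89240000 N.
F₁ = P·A₁E₁/ΣAE = -62800·18430000/89240000 = -12970 N.

-13.0 kN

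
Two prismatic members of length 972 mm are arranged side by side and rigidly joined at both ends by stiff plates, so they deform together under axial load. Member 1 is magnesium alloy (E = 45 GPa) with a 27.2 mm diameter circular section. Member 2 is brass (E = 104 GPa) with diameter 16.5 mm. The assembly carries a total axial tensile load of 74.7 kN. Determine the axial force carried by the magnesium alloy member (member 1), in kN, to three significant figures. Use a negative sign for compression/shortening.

40.4 kN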